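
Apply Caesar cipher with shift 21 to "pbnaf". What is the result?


Caesar cipher: shift "pbnaf" by 21
  'p' (pos 15) + 21 = pos 10 = 'k'
  'b' (pos 1) + 21 = pos 22 = 'w'
  'n' (pos 13) + 21 = pos 8 = 'i'
  'a' (pos 0) + 21 = pos 21 = 'v'
  'f' (pos 5) + 21 = pos 0 = 'a'
Result: kwiva

kwiva


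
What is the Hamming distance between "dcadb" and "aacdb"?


Comparing "dcadb" and "aacdb" position by position:
  Position 0: 'd' vs 'a' => differ
  Position 1: 'c' vs 'a' => differ
  Position 2: 'a' vs 'c' => differ
  Position 3: 'd' vs 'd' => same
  Position 4: 'b' vs 'b' => same
Total differences (Hamming distance): 3

3


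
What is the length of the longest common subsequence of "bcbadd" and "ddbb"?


LCS of "bcbadd" and "ddbb"
DP table:
           d    d    b    b
      0    0    0    0    0
  b   0    0    0    1    1
  c   0    0    0    1    1
  b   0    0    0    1    2
  a   0    0    0    1    2
  d   0    1    1    1    2
  d   0    1    2    2    2
LCS length = dp[6][4] = 2

2


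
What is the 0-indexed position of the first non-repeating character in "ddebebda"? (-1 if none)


Input: ddebebda
Character frequencies:
  'a': 1
  'b': 2
  'd': 3
  'e': 2
Scanning left to right for freq == 1:
  Position 0 ('d'): freq=3, skip
  Position 1 ('d'): freq=3, skip
  Position 2 ('e'): freq=2, skip
  Position 3 ('b'): freq=2, skip
  Position 4 ('e'): freq=2, skip
  Position 5 ('b'): freq=2, skip
  Position 6 ('d'): freq=3, skip
  Position 7 ('a'): unique! => answer = 7

7


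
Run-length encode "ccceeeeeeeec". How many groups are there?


Input: ccceeeeeeeec
Scanning for consecutive runs:
  Group 1: 'c' x 3 (positions 0-2)
  Group 2: 'e' x 8 (positions 3-10)
  Group 3: 'c' x 1 (positions 11-11)
Total groups: 3

3


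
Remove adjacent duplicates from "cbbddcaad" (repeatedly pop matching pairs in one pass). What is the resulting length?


Input: cbbddcaad
Stack-based adjacent duplicate removal:
  Read 'c': push. Stack: c
  Read 'b': push. Stack: cb
  Read 'b': matches stack top 'b' => pop. Stack: c
  Read 'd': push. Stack: cd
  Read 'd': matches stack top 'd' => pop. Stack: c
  Read 'c': matches stack top 'c' => pop. Stack: (empty)
  Read 'a': push. Stack: a
  Read 'a': matches stack top 'a' => pop. Stack: (empty)
  Read 'd': push. Stack: d
Final stack: "d" (length 1)

1


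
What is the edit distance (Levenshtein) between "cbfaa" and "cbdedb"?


Computing edit distance: "cbfaa" -> "cbdedb"
DP table:
           c    b    d    e    d    b
      0    1    2    3    4    5    6
  c   1    0    1    2    3    4    5
  b   2    1    0    1    2    3    4
  f   3    2    1    1    2    3    4
  a   4    3    2    2    2    3    4
  a   5    4    3    3    3    3    4
Edit distance = dp[5][6] = 4

4


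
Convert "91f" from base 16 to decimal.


Input: "91f" in base 16
Positional expansion:
  Digit '9' (value 9) x 16^2 = 2304
  Digit '1' (value 1) x 16^1 = 16
  Digit 'f' (value 15) x 16^0 = 15
Sum = 2335

2335


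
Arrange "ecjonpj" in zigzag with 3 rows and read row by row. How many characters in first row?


Zigzag "ecjonpj" into 3 rows:
Placing characters:
  'e' => row 0
  'c' => row 1
  'j' => row 2
  'o' => row 1
  'n' => row 0
  'p' => row 1
  'j' => row 2
Rows:
  Row 0: "en"
  Row 1: "cop"
  Row 2: "jj"
First row length: 2

2


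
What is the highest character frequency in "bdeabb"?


Input: bdeabb
Character counts:
  'a': 1
  'b': 3
  'd': 1
  'e': 1
Maximum frequency: 3

3


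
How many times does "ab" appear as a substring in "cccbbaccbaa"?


Searching for "ab" in "cccbbaccbaa"
Scanning each position:
  Position 0: "cc" => no
  Position 1: "cc" => no
  Position 2: "cb" => no
  Position 3: "bb" => no
  Position 4: "ba" => no
  Position 5: "ac" => no
  Position 6: "cc" => no
  Position 7: "cb" => no
  Position 8: "ba" => no
  Position 9: "aa" => no
Total occurrences: 0

0


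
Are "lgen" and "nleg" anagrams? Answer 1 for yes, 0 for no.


Strings: "lgen", "nleg"
Sorted first:  egln
Sorted second: egln
Sorted forms match => anagrams

1


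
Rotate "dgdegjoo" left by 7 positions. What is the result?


Input: "dgdegjoo", rotate left by 7
First 7 characters: "dgdegjo"
Remaining characters: "o"
Concatenate remaining + first: "o" + "dgdegjo" = "odgdegjo"

odgdegjo


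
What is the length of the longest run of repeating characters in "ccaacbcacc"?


Input: "ccaacbcacc"
Scanning for longest run:
  Position 1 ('c'): continues run of 'c', length=2
  Position 2 ('a'): new char, reset run to 1
  Position 3 ('a'): continues run of 'a', length=2
  Position 4 ('c'): new char, reset run to 1
  Position 5 ('b'): new char, reset run to 1
  Position 6 ('c'): new char, reset run to 1
  Position 7 ('a'): new char, reset run to 1
  Position 8 ('c'): new char, reset run to 1
  Position 9 ('c'): continues run of 'c', length=2
Longest run: 'c' with length 2

2


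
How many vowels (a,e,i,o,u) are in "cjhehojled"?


Input: cjhehojled
Checking each character:
  'c' at position 0: consonant
  'j' at position 1: consonant
  'h' at position 2: consonant
  'e' at position 3: vowel (running total: 1)
  'h' at position 4: consonant
  'o' at position 5: vowel (running total: 2)
  'j' at position 6: consonant
  'l' at position 7: consonant
  'e' at position 8: vowel (running total: 3)
  'd' at position 9: consonant
Total vowels: 3

3


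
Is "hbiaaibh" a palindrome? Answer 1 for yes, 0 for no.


Input: hbiaaibh
Reversed: hbiaaibh
  Compare pos 0 ('h') with pos 7 ('h'): match
  Compare pos 1 ('b') with pos 6 ('b'): match
  Compare pos 2 ('i') with pos 5 ('i'): match
  Compare pos 3 ('a') with pos 4 ('a'): match
Result: palindrome

1


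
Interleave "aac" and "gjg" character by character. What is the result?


Interleaving "aac" and "gjg":
  Position 0: 'a' from first, 'g' from second => "ag"
  Position 1: 'a' from first, 'j' from second => "aj"
  Position 2: 'c' from first, 'g' from second => "cg"
Result: agajcg

agajcg


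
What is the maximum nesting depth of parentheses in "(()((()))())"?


Input: "(()((()))())"
Tracking depth:
  Position 0 '(': depth becomes 1
  Position 1 '(': depth becomes 2
  Position 2 ')': depth becomes 1
  Position 3 '(': depth becomes 2
  Position 4 '(': depth becomes 3
  Position 5 '(': depth becomes 4
  Position 6 ')': depth becomes 3
  Position 7 ')': depth becomes 2
  Position 8 ')': depth becomes 1
  Position 9 '(': depth becomes 2
  Position 10 ')': depth becomes 1
  Position 11 ')': depth becomes 0
Maximum depth reached: 4

4


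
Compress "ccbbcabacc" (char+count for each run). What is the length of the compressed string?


Input: ccbbcabacc
Runs:
  'c' x 2 => "c2"
  'b' x 2 => "b2"
  'c' x 1 => "c1"
  'a' x 1 => "a1"
  'b' x 1 => "b1"
  'a' x 1 => "a1"
  'c' x 2 => "c2"
Compressed: "c2b2c1a1b1a1c2"
Compressed length: 14

14


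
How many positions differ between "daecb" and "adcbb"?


Comparing "daecb" and "adcbb" position by position:
  Position 0: 'd' vs 'a' => DIFFER
  Position 1: 'a' vs 'd' => DIFFER
  Position 2: 'e' vs 'c' => DIFFER
  Position 3: 'c' vs 'b' => DIFFER
  Position 4: 'b' vs 'b' => same
Positions that differ: 4

4


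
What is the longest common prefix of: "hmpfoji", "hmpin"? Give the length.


Words: hmpfoji, hmpin
  Position 0: all 'h' => match
  Position 1: all 'm' => match
  Position 2: all 'p' => match
  Position 3: ('f', 'i') => mismatch, stop
LCP = "hmp" (length 3)

3


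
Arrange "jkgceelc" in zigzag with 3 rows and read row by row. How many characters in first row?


Zigzag "jkgceelc" into 3 rows:
Placing characters:
  'j' => row 0
  'k' => row 1
  'g' => row 2
  'c' => row 1
  'e' => row 0
  'e' => row 1
  'l' => row 2
  'c' => row 1
Rows:
  Row 0: "je"
  Row 1: "kcec"
  Row 2: "gl"
First row length: 2

2


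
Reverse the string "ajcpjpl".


Input: ajcpjpl
Reading characters right to left:
  Position 6: 'l'
  Position 5: 'p'
  Position 4: 'j'
  Position 3: 'p'
  Position 2: 'c'
  Position 1: 'j'
  Position 0: 'a'
Reversed: lpjpcja

lpjpcja


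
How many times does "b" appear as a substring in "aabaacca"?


Searching for "b" in "aabaacca"
Scanning each position:
  Position 0: "a" => no
  Position 1: "a" => no
  Position 2: "b" => MATCH
  Position 3: "a" => no
  Position 4: "a" => no
  Position 5: "c" => no
  Position 6: "c" => no
  Position 7: "a" => no
Total occurrences: 1

1


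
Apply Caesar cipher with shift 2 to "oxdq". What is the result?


Caesar cipher: shift "oxdq" by 2
  'o' (pos 14) + 2 = pos 16 = 'q'
  'x' (pos 23) + 2 = pos 25 = 'z'
  'd' (pos 3) + 2 = pos 5 = 'f'
  'q' (pos 16) + 2 = pos 18 = 's'
Result: qzfs

qzfs


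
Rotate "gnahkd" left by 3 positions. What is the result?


Input: "gnahkd", rotate left by 3
First 3 characters: "gna"
Remaining characters: "hkd"
Concatenate remaining + first: "hkd" + "gna" = "hkdgna"

hkdgna


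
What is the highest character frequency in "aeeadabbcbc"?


Input: aeeadabbcbc
Character counts:
  'a': 3
  'b': 3
  'c': 2
  'd': 1
  'e': 2
Maximum frequency: 3

3


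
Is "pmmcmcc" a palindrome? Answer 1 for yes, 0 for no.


Input: pmmcmcc
Reversed: ccmcmmp
  Compare pos 0 ('p') with pos 6 ('c'): MISMATCH
  Compare pos 1 ('m') with pos 5 ('c'): MISMATCH
  Compare pos 2 ('m') with pos 4 ('m'): match
Result: not a palindrome

0


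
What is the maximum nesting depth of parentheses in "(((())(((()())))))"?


Input: "(((())(((()())))))"
Tracking depth:
  Position 0 '(': depth becomes 1
  Position 1 '(': depth becomes 2
  Position 2 '(': depth becomes 3
  Position 3 '(': depth becomes 4
  Position 4 ')': depth becomes 3
  Position 5 ')': depth becomes 2
  Position 6 '(': depth becomes 3
  Position 7 '(': depth becomes 4
  Position 8 '(': depth becomes 5
  Position 9 '(': depth becomes 6
  Position 10 ')': depth becomes 5
  Position 11 '(': depth becomes 6
  Position 12 ')': depth becomes 5
  Position 13 ')': depth becomes 4
  Position 14 ')': depth becomes 3
  Position 15 ')': depth becomes 2
  Position 16 ')': depth becomes 1
  Position 17 ')': depth becomes 0
Maximum depth reached: 6

6


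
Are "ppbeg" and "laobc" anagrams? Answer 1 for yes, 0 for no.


Strings: "ppbeg", "laobc"
Sorted first:  begpp
Sorted second: abclo
Differ at position 0: 'b' vs 'a' => not anagrams

0


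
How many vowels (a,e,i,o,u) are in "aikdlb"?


Input: aikdlb
Checking each character:
  'a' at position 0: vowel (running total: 1)
  'i' at position 1: vowel (running total: 2)
  'k' at position 2: consonant
  'd' at position 3: consonant
  'l' at position 4: consonant
  'b' at position 5: consonant
Total vowels: 2

2


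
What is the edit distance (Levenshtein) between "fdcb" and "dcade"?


Computing edit distance: "fdcb" -> "dcade"
DP table:
           d    c    a    d    e
      0    1    2    3    4    5
  f   1    1    2    3    4    5
  d   2    1    2    3    3    4
  c   3    2    1    2    3    4
  b   4    3    2    2    3    4
Edit distance = dp[4][5] = 4

4


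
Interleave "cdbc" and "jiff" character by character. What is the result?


Interleaving "cdbc" and "jiff":
  Position 0: 'c' from first, 'j' from second => "cj"
  Position 1: 'd' from first, 'i' from second => "di"
  Position 2: 'b' from first, 'f' from second => "bf"
  Position 3: 'c' from first, 'f' from second => "cf"
Result: cjdibfcf

cjdibfcf


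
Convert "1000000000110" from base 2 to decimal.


Input: "1000000000110" in base 2
Positional expansion:
  Digit '1' (value 1) x 2^12 = 4096
  Digit '0' (value 0) x 2^11 = 0
  Digit '0' (value 0) x 2^10 = 0
  Digit '0' (value 0) x 2^9 = 0
  Digit '0' (value 0) x 2^8 = 0
  Digit '0' (value 0) x 2^7 = 0
  Digit '0' (value 0) x 2^6 = 0
  Digit '0' (value 0) x 2^5 = 0
  Digit '0' (value 0) x 2^4 = 0
  Digit '0' (value 0) x 2^3 = 0
  Digit '1' (value 1) x 2^2 = 4
  Digit '1' (value 1) x 2^1 = 2
  Digit '0' (value 0) x 2^0 = 0
Sum = 4102

4102


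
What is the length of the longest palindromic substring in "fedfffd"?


Input: "fedfffd"
Checking substrings for palindromes:
  [2:7] "dfffd" (len 5) => palindrome
  [3:6] "fff" (len 3) => palindrome
  [3:5] "ff" (len 2) => palindrome
  [4:6] "ff" (len 2) => palindrome
Longest palindromic substring: "dfffd" with length 5

5


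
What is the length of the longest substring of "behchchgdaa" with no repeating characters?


Input: "behchchgdaa"
Sliding window (track last position of each char):
  Position 0 ('b'): window [0,0] length 1 -- new best
  Position 1 ('e'): window [0,1] length 2 -- new best
  Position 2 ('h'): window [0,2] length 3 -- new best
  Position 3 ('c'): window [0,3] length 4 -- new best
  Position 4 ('h'): repeat (last at 2), move window start to 3
  Position 4 ('h'): window [3,4] length 2
  Position 5 ('c'): repeat (last at 3), move window start to 4
  Position 5 ('c'): window [4,5] length 2
  Position 6 ('h'): repeat (last at 4), move window start to 5
  Position 6 ('h'): window [5,6] length 2
  Position 7 ('g'): window [5,7] length 3
  Position 8 ('d'): window [5,8] length 4
  Position 9 ('a'): window [5,9] length 5 -- new best
  Position 10 ('a'): repeat (last at 9), move window start to 10
  Position 10 ('a'): window [10,10] length 1
Longest substring with no repeats: "chgda" with length 5

5


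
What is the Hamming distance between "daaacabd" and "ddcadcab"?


Comparing "daaacabd" and "ddcadcab" position by position:
  Position 0: 'd' vs 'd' => same
  Position 1: 'a' vs 'd' => differ
  Position 2: 'a' vs 'c' => differ
  Position 3: 'a' vs 'a' => same
  Position 4: 'c' vs 'd' => differ
  Position 5: 'a' vs 'c' => differ
  Position 6: 'b' vs 'a' => differ
  Position 7: 'd' vs 'b' => differ
Total differences (Hamming distance): 6

6


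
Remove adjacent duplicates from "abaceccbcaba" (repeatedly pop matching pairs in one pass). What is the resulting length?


Input: abaceccbcaba
Stack-based adjacent duplicate removal:
  Read 'a': push. Stack: a
  Read 'b': push. Stack: ab
  Read 'a': push. Stack: aba
  Read 'c': push. Stack: abac
  Read 'e': push. Stack: abace
  Read 'c': push. Stack: abacec
  Read 'c': matches stack top 'c' => pop. Stack: abace
  Read 'b': push. Stack: abaceb
  Read 'c': push. Stack: abacebc
  Read 'a': push. Stack: abacebca
  Read 'b': push. Stack: abacebcab
  Read 'a': push. Stack: abacebcaba
Final stack: "abacebcaba" (length 10)

10


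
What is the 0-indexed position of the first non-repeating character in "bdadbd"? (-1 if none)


Input: bdadbd
Character frequencies:
  'a': 1
  'b': 2
  'd': 3
Scanning left to right for freq == 1:
  Position 0 ('b'): freq=2, skip
  Position 1 ('d'): freq=3, skip
  Position 2 ('a'): unique! => answer = 2

2


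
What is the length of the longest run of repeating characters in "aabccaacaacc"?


Input: "aabccaacaacc"
Scanning for longest run:
  Position 1 ('a'): continues run of 'a', length=2
  Position 2 ('b'): new char, reset run to 1
  Position 3 ('c'): new char, reset run to 1
  Position 4 ('c'): continues run of 'c', length=2
  Position 5 ('a'): new char, reset run to 1
  Position 6 ('a'): continues run of 'a', length=2
  Position 7 ('c'): new char, reset run to 1
  Position 8 ('a'): new char, reset run to 1
  Position 9 ('a'): continues run of 'a', length=2
  Position 10 ('c'): new char, reset run to 1
  Position 11 ('c'): continues run of 'c', length=2
Longest run: 'a' with length 2

2


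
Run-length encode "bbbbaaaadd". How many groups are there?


Input: bbbbaaaadd
Scanning for consecutive runs:
  Group 1: 'b' x 4 (positions 0-3)
  Group 2: 'a' x 4 (positions 4-7)
  Group 3: 'd' x 2 (positions 8-9)
Total groups: 3

3


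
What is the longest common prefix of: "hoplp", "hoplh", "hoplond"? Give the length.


Words: hoplp, hoplh, hoplond
  Position 0: all 'h' => match
  Position 1: all 'o' => match
  Position 2: all 'p' => match
  Position 3: all 'l' => match
  Position 4: ('p', 'h', 'o') => mismatch, stop
LCP = "hopl" (length 4)

4


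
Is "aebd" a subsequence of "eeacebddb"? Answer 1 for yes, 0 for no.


Check if "aebd" is a subsequence of "eeacebddb"
Greedy scan:
  Position 0 ('e'): no match needed
  Position 1 ('e'): no match needed
  Position 2 ('a'): matches sub[0] = 'a'
  Position 3 ('c'): no match needed
  Position 4 ('e'): matches sub[1] = 'e'
  Position 5 ('b'): matches sub[2] = 'b'
  Position 6 ('d'): matches sub[3] = 'd'
  Position 7 ('d'): no match needed
  Position 8 ('b'): no match needed
All 4 characters matched => is a subsequence

1


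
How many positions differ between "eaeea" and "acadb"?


Comparing "eaeea" and "acadb" position by position:
  Position 0: 'e' vs 'a' => DIFFER
  Position 1: 'a' vs 'c' => DIFFER
  Position 2: 'e' vs 'a' => DIFFER
  Position 3: 'e' vs 'd' => DIFFER
  Position 4: 'a' vs 'b' => DIFFER
Positions that differ: 5

5


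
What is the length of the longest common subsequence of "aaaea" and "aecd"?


LCS of "aaaea" and "aecd"
DP table:
           a    e    c    d
      0    0    0    0    0
  a   0    1    1    1    1
  a   0    1    1    1    1
  a   0    1    1    1    1
  e   0    1    2    2    2
  a   0    1    2    2    2
LCS length = dp[5][4] = 2

2


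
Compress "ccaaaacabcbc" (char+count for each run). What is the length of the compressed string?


Input: ccaaaacabcbc
Runs:
  'c' x 2 => "c2"
  'a' x 4 => "a4"
  'c' x 1 => "c1"
  'a' x 1 => "a1"
  'b' x 1 => "b1"
  'c' x 1 => "c1"
  'b' x 1 => "b1"
  'c' x 1 => "c1"
Compressed: "c2a4c1a1b1c1b1c1"
Compressed length: 16

16


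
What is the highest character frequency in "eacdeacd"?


Input: eacdeacd
Character counts:
  'a': 2
  'c': 2
  'd': 2
  'e': 2
Maximum frequency: 2

2


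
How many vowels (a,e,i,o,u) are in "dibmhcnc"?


Input: dibmhcnc
Checking each character:
  'd' at position 0: consonant
  'i' at position 1: vowel (running total: 1)
  'b' at position 2: consonant
  'm' at position 3: consonant
  'h' at position 4: consonant
  'c' at position 5: consonant
  'n' at position 6: consonant
  'c' at position 7: consonant
Total vowels: 1

1


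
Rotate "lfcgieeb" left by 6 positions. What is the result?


Input: "lfcgieeb", rotate left by 6
First 6 characters: "lfcgie"
Remaining characters: "eb"
Concatenate remaining + first: "eb" + "lfcgie" = "eblfcgie"

eblfcgie


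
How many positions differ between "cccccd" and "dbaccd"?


Comparing "cccccd" and "dbaccd" position by position:
  Position 0: 'c' vs 'd' => DIFFER
  Position 1: 'c' vs 'b' => DIFFER
  Position 2: 'c' vs 'a' => DIFFER
  Position 3: 'c' vs 'c' => same
  Position 4: 'c' vs 'c' => same
  Position 5: 'd' vs 'd' => same
Positions that differ: 3

3


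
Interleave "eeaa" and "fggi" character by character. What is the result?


Interleaving "eeaa" and "fggi":
  Position 0: 'e' from first, 'f' from second => "ef"
  Position 1: 'e' from first, 'g' from second => "eg"
  Position 2: 'a' from first, 'g' from second => "ag"
  Position 3: 'a' from first, 'i' from second => "ai"
Result: efegagai

efegagai


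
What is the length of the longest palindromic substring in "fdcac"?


Input: "fdcac"
Checking substrings for palindromes:
  [2:5] "cac" (len 3) => palindrome
Longest palindromic substring: "cac" with length 3

3


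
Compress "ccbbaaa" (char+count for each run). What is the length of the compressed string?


Input: ccbbaaa
Runs:
  'c' x 2 => "c2"
  'b' x 2 => "b2"
  'a' x 3 => "a3"
Compressed: "c2b2a3"
Compressed length: 6

6


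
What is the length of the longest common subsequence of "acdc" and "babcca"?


LCS of "acdc" and "babcca"
DP table:
           b    a    b    c    c    a
      0    0    0    0    0    0    0
  a   0    0    1    1    1    1    1
  c   0    0    1    1    2    2    2
  d   0    0    1    1    2    2    2
  c   0    0    1    1    2    3    3
LCS length = dp[4][6] = 3

3


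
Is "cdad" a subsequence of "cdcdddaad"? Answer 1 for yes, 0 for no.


Check if "cdad" is a subsequence of "cdcdddaad"
Greedy scan:
  Position 0 ('c'): matches sub[0] = 'c'
  Position 1 ('d'): matches sub[1] = 'd'
  Position 2 ('c'): no match needed
  Position 3 ('d'): no match needed
  Position 4 ('d'): no match needed
  Position 5 ('d'): no match needed
  Position 6 ('a'): matches sub[2] = 'a'
  Position 7 ('a'): no match needed
  Position 8 ('d'): matches sub[3] = 'd'
All 4 characters matched => is a subsequence

1


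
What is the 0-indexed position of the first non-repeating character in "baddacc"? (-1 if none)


Input: baddacc
Character frequencies:
  'a': 2
  'b': 1
  'c': 2
  'd': 2
Scanning left to right for freq == 1:
  Position 0 ('b'): unique! => answer = 0

0


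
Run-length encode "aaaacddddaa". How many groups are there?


Input: aaaacddddaa
Scanning for consecutive runs:
  Group 1: 'a' x 4 (positions 0-3)
  Group 2: 'c' x 1 (positions 4-4)
  Group 3: 'd' x 4 (positions 5-8)
  Group 4: 'a' x 2 (positions 9-10)
Total groups: 4

4


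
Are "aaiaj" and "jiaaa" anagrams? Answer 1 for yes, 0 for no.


Strings: "aaiaj", "jiaaa"
Sorted first:  aaaij
Sorted second: aaaij
Sorted forms match => anagrams

1


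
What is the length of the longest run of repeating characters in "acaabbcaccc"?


Input: "acaabbcaccc"
Scanning for longest run:
  Position 1 ('c'): new char, reset run to 1
  Position 2 ('a'): new char, reset run to 1
  Position 3 ('a'): continues run of 'a', length=2
  Position 4 ('b'): new char, reset run to 1
  Position 5 ('b'): continues run of 'b', length=2
  Position 6 ('c'): new char, reset run to 1
  Position 7 ('a'): new char, reset run to 1
  Position 8 ('c'): new char, reset run to 1
  Position 9 ('c'): continues run of 'c', length=2
  Position 10 ('c'): continues run of 'c', length=3
Longest run: 'c' with length 3

3


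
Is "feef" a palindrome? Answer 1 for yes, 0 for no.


Input: feef
Reversed: feef
  Compare pos 0 ('f') with pos 3 ('f'): match
  Compare pos 1 ('e') with pos 2 ('e'): match
Result: palindrome

1


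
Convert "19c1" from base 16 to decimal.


Input: "19c1" in base 16
Positional expansion:
  Digit '1' (value 1) x 16^3 = 4096
  Digit '9' (value 9) x 16^2 = 2304
  Digit 'c' (value 12) x 16^1 = 192
  Digit '1' (value 1) x 16^0 = 1
Sum = 6593

6593


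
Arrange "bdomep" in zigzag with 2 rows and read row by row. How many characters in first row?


Zigzag "bdomep" into 2 rows:
Placing characters:
  'b' => row 0
  'd' => row 1
  'o' => row 0
  'm' => row 1
  'e' => row 0
  'p' => row 1
Rows:
  Row 0: "boe"
  Row 1: "dmp"
First row length: 3

3


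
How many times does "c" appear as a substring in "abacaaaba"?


Searching for "c" in "abacaaaba"
Scanning each position:
  Position 0: "a" => no
  Position 1: "b" => no
  Position 2: "a" => no
  Position 3: "c" => MATCH
  Position 4: "a" => no
  Position 5: "a" => no
  Position 6: "a" => no
  Position 7: "b" => no
  Position 8: "a" => no
Total occurrences: 1

1


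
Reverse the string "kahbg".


Input: kahbg
Reading characters right to left:
  Position 4: 'g'
  Position 3: 'b'
  Position 2: 'h'
  Position 1: 'a'
  Position 0: 'k'
Reversed: gbhak

gbhak


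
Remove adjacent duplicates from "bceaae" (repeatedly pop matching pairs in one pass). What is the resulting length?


Input: bceaae
Stack-based adjacent duplicate removal:
  Read 'b': push. Stack: b
  Read 'c': push. Stack: bc
  Read 'e': push. Stack: bce
  Read 'a': push. Stack: bcea
  Read 'a': matches stack top 'a' => pop. Stack: bce
  Read 'e': matches stack top 'e' => pop. Stack: bc
Final stack: "bc" (length 2)

2


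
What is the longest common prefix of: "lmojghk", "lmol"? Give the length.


Words: lmojghk, lmol
  Position 0: all 'l' => match
  Position 1: all 'm' => match
  Position 2: all 'o' => match
  Position 3: ('j', 'l') => mismatch, stop
LCP = "lmo" (length 3)

3


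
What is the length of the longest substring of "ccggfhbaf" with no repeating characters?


Input: "ccggfhbaf"
Sliding window (track last position of each char):
  Position 0 ('c'): window [0,0] length 1 -- new best
  Position 1 ('c'): repeat (last at 0), move window start to 1
  Position 1 ('c'): window [1,1] length 1
  Position 2 ('g'): window [1,2] length 2 -- new best
  Position 3 ('g'): repeat (last at 2), move window start to 3
  Position 3 ('g'): window [3,3] length 1
  Position 4 ('f'): window [3,4] length 2
  Position 5 ('h'): window [3,5] length 3 -- new best
  Position 6 ('b'): window [3,6] length 4 -- new best
  Position 7 ('a'): window [3,7] length 5 -- new best
  Position 8 ('f'): repeat (last at 4), move window start to 5
  Position 8 ('f'): window [5,8] length 4
Longest substring with no repeats: "gfhba" with length 5

5


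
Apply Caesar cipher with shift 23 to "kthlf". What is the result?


Caesar cipher: shift "kthlf" by 23
  'k' (pos 10) + 23 = pos 7 = 'h'
  't' (pos 19) + 23 = pos 16 = 'q'
  'h' (pos 7) + 23 = pos 4 = 'e'
  'l' (pos 11) + 23 = pos 8 = 'i'
  'f' (pos 5) + 23 = pos 2 = 'c'
Result: hqeic

hqeic


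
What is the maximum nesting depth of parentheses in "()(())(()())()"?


Input: "()(())(()())()"
Tracking depth:
  Position 0 '(': depth becomes 1
  Position 1 ')': depth becomes 0
  Position 2 '(': depth becomes 1
  Position 3 '(': depth becomes 2
  Position 4 ')': depth becomes 1
  Position 5 ')': depth becomes 0
  Position 6 '(': depth becomes 1
  Position 7 '(': depth becomes 2
  Position 8 ')': depth becomes 1
  Position 9 '(': depth becomes 2
  Position 10 ')': depth becomes 1
  Position 11 ')': depth becomes 0
  Position 12 '(': depth becomes 1
  Position 13 ')': depth becomes 0
Maximum depth reached: 2

2


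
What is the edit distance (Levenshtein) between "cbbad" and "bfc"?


Computing edit distance: "cbbad" -> "bfc"
DP table:
           b    f    c
      0    1    2    3
  c   1    1    2    2
  b   2    1    2    3
  b   3    2    2    3
  a   4    3    3    3
  d   5    4    4    4
Edit distance = dp[5][3] = 4

4


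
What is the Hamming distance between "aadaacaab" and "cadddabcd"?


Comparing "aadaacaab" and "cadddabcd" position by position:
  Position 0: 'a' vs 'c' => differ
  Position 1: 'a' vs 'a' => same
  Position 2: 'd' vs 'd' => same
  Position 3: 'a' vs 'd' => differ
  Position 4: 'a' vs 'd' => differ
  Position 5: 'c' vs 'a' => differ
  Position 6: 'a' vs 'b' => differ
  Position 7: 'a' vs 'c' => differ
  Position 8: 'b' vs 'd' => differ
Total differences (Hamming distance): 7

7


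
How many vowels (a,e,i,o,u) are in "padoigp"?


Input: padoigp
Checking each character:
  'p' at position 0: consonant
  'a' at position 1: vowel (running total: 1)
  'd' at position 2: consonant
  'o' at position 3: vowel (running total: 2)
  'i' at position 4: vowel (running total: 3)
  'g' at position 5: consonant
  'p' at position 6: consonant
Total vowels: 3

3


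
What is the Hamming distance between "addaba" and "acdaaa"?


Comparing "addaba" and "acdaaa" position by position:
  Position 0: 'a' vs 'a' => same
  Position 1: 'd' vs 'c' => differ
  Position 2: 'd' vs 'd' => same
  Position 3: 'a' vs 'a' => same
  Position 4: 'b' vs 'a' => differ
  Position 5: 'a' vs 'a' => same
Total differences (Hamming distance): 2

2


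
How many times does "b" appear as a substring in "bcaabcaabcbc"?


Searching for "b" in "bcaabcaabcbc"
Scanning each position:
  Position 0: "b" => MATCH
  Position 1: "c" => no
  Position 2: "a" => no
  Position 3: "a" => no
  Position 4: "b" => MATCH
  Position 5: "c" => no
  Position 6: "a" => no
  Position 7: "a" => no
  Position 8: "b" => MATCH
  Position 9: "c" => no
  Position 10: "b" => MATCH
  Position 11: "c" => no
Total occurrences: 4

4


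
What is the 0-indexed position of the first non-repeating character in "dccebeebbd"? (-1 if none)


Input: dccebeebbd
Character frequencies:
  'b': 3
  'c': 2
  'd': 2
  'e': 3
Scanning left to right for freq == 1:
  Position 0 ('d'): freq=2, skip
  Position 1 ('c'): freq=2, skip
  Position 2 ('c'): freq=2, skip
  Position 3 ('e'): freq=3, skip
  Position 4 ('b'): freq=3, skip
  Position 5 ('e'): freq=3, skip
  Position 6 ('e'): freq=3, skip
  Position 7 ('b'): freq=3, skip
  Position 8 ('b'): freq=3, skip
  Position 9 ('d'): freq=2, skip
  No unique character found => answer = -1

-1


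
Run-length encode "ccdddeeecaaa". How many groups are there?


Input: ccdddeeecaaa
Scanning for consecutive runs:
  Group 1: 'c' x 2 (positions 0-1)
  Group 2: 'd' x 3 (positions 2-4)
  Group 3: 'e' x 3 (positions 5-7)
  Group 4: 'c' x 1 (positions 8-8)
  Group 5: 'a' x 3 (positions 9-11)
Total groups: 5

5


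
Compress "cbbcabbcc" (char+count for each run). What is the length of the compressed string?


Input: cbbcabbcc
Runs:
  'c' x 1 => "c1"
  'b' x 2 => "b2"
  'c' x 1 => "c1"
  'a' x 1 => "a1"
  'b' x 2 => "b2"
  'c' x 2 => "c2"
Compressed: "c1b2c1a1b2c2"
Compressed length: 12

12


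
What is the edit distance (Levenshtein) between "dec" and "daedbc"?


Computing edit distance: "dec" -> "daedbc"
DP table:
           d    a    e    d    b    c
      0    1    2    3    4    5    6
  d   1    0    1    2    3    4    5
  e   2    1    1    1    2    3    4
  c   3    2    2    2    2    3    3
Edit distance = dp[3][6] = 3

3


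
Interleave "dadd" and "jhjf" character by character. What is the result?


Interleaving "dadd" and "jhjf":
  Position 0: 'd' from first, 'j' from second => "dj"
  Position 1: 'a' from first, 'h' from second => "ah"
  Position 2: 'd' from first, 'j' from second => "dj"
  Position 3: 'd' from first, 'f' from second => "df"
Result: djahdjdf

djahdjdf


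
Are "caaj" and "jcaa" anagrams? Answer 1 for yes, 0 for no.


Strings: "caaj", "jcaa"
Sorted first:  aacj
Sorted second: aacj
Sorted forms match => anagrams

1


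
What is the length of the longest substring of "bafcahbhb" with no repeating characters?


Input: "bafcahbhb"
Sliding window (track last position of each char):
  Position 0 ('b'): window [0,0] length 1 -- new best
  Position 1 ('a'): window [0,1] length 2 -- new best
  Position 2 ('f'): window [0,2] length 3 -- new best
  Position 3 ('c'): window [0,3] length 4 -- new best
  Position 4 ('a'): repeat (last at 1), move window start to 2
  Position 4 ('a'): window [2,4] length 3
  Position 5 ('h'): window [2,5] length 4
  Position 6 ('b'): window [2,6] length 5 -- new best
  Position 7 ('h'): repeat (last at 5), move window start to 6
  Position 7 ('h'): window [6,7] length 2
  Position 8 ('b'): repeat (last at 6), move window start to 7
  Position 8 ('b'): window [7,8] length 2
Longest substring with no repeats: "fcahb" with length 5

5


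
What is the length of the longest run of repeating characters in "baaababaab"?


Input: "baaababaab"
Scanning for longest run:
  Position 1 ('a'): new char, reset run to 1
  Position 2 ('a'): continues run of 'a', length=2
  Position 3 ('a'): continues run of 'a', length=3
  Position 4 ('b'): new char, reset run to 1
  Position 5 ('a'): new char, reset run to 1
  Position 6 ('b'): new char, reset run to 1
  Position 7 ('a'): new char, reset run to 1
  Position 8 ('a'): continues run of 'a', length=2
  Position 9 ('b'): new char, reset run to 1
Longest run: 'a' with length 3

3


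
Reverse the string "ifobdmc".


Input: ifobdmc
Reading characters right to left:
  Position 6: 'c'
  Position 5: 'm'
  Position 4: 'd'
  Position 3: 'b'
  Position 2: 'o'
  Position 1: 'f'
  Position 0: 'i'
Reversed: cmdbofi

cmdbofi


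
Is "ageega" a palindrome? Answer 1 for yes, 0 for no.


Input: ageega
Reversed: ageega
  Compare pos 0 ('a') with pos 5 ('a'): match
  Compare pos 1 ('g') with pos 4 ('g'): match
  Compare pos 2 ('e') with pos 3 ('e'): match
Result: palindrome

1


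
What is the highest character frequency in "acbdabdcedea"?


Input: acbdabdcedea
Character counts:
  'a': 3
  'b': 2
  'c': 2
  'd': 3
  'e': 2
Maximum frequency: 3

3


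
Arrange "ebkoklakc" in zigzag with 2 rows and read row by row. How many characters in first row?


Zigzag "ebkoklakc" into 2 rows:
Placing characters:
  'e' => row 0
  'b' => row 1
  'k' => row 0
  'o' => row 1
  'k' => row 0
  'l' => row 1
  'a' => row 0
  'k' => row 1
  'c' => row 0
Rows:
  Row 0: "ekkac"
  Row 1: "bolk"
First row length: 5

5


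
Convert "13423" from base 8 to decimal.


Input: "13423" in base 8
Positional expansion:
  Digit '1' (value 1) x 8^4 = 4096
  Digit '3' (value 3) x 8^3 = 1536
  Digit '4' (value 4) x 8^2 = 256
  Digit '2' (value 2) x 8^1 = 16
  Digit '3' (value 3) x 8^0 = 3
Sum = 5907

5907


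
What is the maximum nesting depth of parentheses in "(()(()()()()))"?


Input: "(()(()()()()))"
Tracking depth:
  Position 0 '(': depth becomes 1
  Position 1 '(': depth becomes 2
  Position 2 ')': depth becomes 1
  Position 3 '(': depth becomes 2
  Position 4 '(': depth becomes 3
  Position 5 ')': depth becomes 2
  Position 6 '(': depth becomes 3
  Position 7 ')': depth becomes 2
  Position 8 '(': depth becomes 3
  Position 9 ')': depth becomes 2
  Position 10 '(': depth becomes 3
  Position 11 ')': depth becomes 2
  Position 12 ')': depth becomes 1
  Position 13 ')': depth becomes 0
Maximum depth reached: 3

3


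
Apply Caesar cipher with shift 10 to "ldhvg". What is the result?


Caesar cipher: shift "ldhvg" by 10
  'l' (pos 11) + 10 = pos 21 = 'v'
  'd' (pos 3) + 10 = pos 13 = 'n'
  'h' (pos 7) + 10 = pos 17 = 'r'
  'v' (pos 21) + 10 = pos 5 = 'f'
  'g' (pos 6) + 10 = pos 16 = 'q'
Result: vnrfq

vnrfq


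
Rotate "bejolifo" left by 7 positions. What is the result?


Input: "bejolifo", rotate left by 7
First 7 characters: "bejolif"
Remaining characters: "o"
Concatenate remaining + first: "o" + "bejolif" = "obejolif"

obejolif


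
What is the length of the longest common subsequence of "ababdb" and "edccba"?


LCS of "ababdb" and "edccba"
DP table:
           e    d    c    c    b    a
      0    0    0    0    0    0    0
  a   0    0    0    0    0    0    1
  b   0    0    0    0    0    1    1
  a   0    0    0    0    0    1    2
  b   0    0    0    0    0    1    2
  d   0    0    1    1    1    1    2
  b   0    0    1    1    1    2    2
LCS length = dp[6][6] = 2

2


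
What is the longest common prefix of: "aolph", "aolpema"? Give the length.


Words: aolph, aolpema
  Position 0: all 'a' => match
  Position 1: all 'o' => match
  Position 2: all 'l' => match
  Position 3: all 'p' => match
  Position 4: ('h', 'e') => mismatch, stop
LCP = "aolp" (length 4)

4


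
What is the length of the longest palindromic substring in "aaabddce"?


Input: "aaabddce"
Checking substrings for palindromes:
  [0:3] "aaa" (len 3) => palindrome
  [0:2] "aa" (len 2) => palindrome
  [1:3] "aa" (len 2) => palindrome
  [4:6] "dd" (len 2) => palindrome
Longest palindromic substring: "aaa" with length 3

3


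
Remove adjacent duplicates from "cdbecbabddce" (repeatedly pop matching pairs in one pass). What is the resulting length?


Input: cdbecbabddce
Stack-based adjacent duplicate removal:
  Read 'c': push. Stack: c
  Read 'd': push. Stack: cd
  Read 'b': push. Stack: cdb
  Read 'e': push. Stack: cdbe
  Read 'c': push. Stack: cdbec
  Read 'b': push. Stack: cdbecb
  Read 'a': push. Stack: cdbecba
  Read 'b': push. Stack: cdbecbab
  Read 'd': push. Stack: cdbecbabd
  Read 'd': matches stack top 'd' => pop. Stack: cdbecbab
  Read 'c': push. Stack: cdbecbabc
  Read 'e': push. Stack: cdbecbabce
Final stack: "cdbecbabce" (length 10)

10


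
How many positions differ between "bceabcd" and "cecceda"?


Comparing "bceabcd" and "cecceda" position by position:
  Position 0: 'b' vs 'c' => DIFFER
  Position 1: 'c' vs 'e' => DIFFER
  Position 2: 'e' vs 'c' => DIFFER
  Position 3: 'a' vs 'c' => DIFFER
  Position 4: 'b' vs 'e' => DIFFER
  Position 5: 'c' vs 'd' => DIFFER
  Position 6: 'd' vs 'a' => DIFFER
Positions that differ: 7

7


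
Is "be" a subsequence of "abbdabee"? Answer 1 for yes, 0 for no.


Check if "be" is a subsequence of "abbdabee"
Greedy scan:
  Position 0 ('a'): no match needed
  Position 1 ('b'): matches sub[0] = 'b'
  Position 2 ('b'): no match needed
  Position 3 ('d'): no match needed
  Position 4 ('a'): no match needed
  Position 5 ('b'): no match needed
  Position 6 ('e'): matches sub[1] = 'e'
  Position 7 ('e'): no match needed
All 2 characters matched => is a subsequence

1


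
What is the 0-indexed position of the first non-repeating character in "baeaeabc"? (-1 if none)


Input: baeaeabc
Character frequencies:
  'a': 3
  'b': 2
  'c': 1
  'e': 2
Scanning left to right for freq == 1:
  Position 0 ('b'): freq=2, skip
  Position 1 ('a'): freq=3, skip
  Position 2 ('e'): freq=2, skip
  Position 3 ('a'): freq=3, skip
  Position 4 ('e'): freq=2, skip
  Position 5 ('a'): freq=3, skip
  Position 6 ('b'): freq=2, skip
  Position 7 ('c'): unique! => answer = 7

7


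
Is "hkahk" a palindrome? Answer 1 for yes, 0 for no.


Input: hkahk
Reversed: khakh
  Compare pos 0 ('h') with pos 4 ('k'): MISMATCH
  Compare pos 1 ('k') with pos 3 ('h'): MISMATCH
Result: not a palindrome

0


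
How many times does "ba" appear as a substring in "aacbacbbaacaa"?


Searching for "ba" in "aacbacbbaacaa"
Scanning each position:
  Position 0: "aa" => no
  Position 1: "ac" => no
  Position 2: "cb" => no
  Position 3: "ba" => MATCH
  Position 4: "ac" => no
  Position 5: "cb" => no
  Position 6: "bb" => no
  Position 7: "ba" => MATCH
  Position 8: "aa" => no
  Position 9: "ac" => no
  Position 10: "ca" => no
  Position 11: "aa" => no
Total occurrences: 2

2


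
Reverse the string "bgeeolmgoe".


Input: bgeeolmgoe
Reading characters right to left:
  Position 9: 'e'
  Position 8: 'o'
  Position 7: 'g'
  Position 6: 'm'
  Position 5: 'l'
  Position 4: 'o'
  Position 3: 'e'
  Position 2: 'e'
  Position 1: 'g'
  Position 0: 'b'
Reversed: eogmloeegb

eogmloeegb


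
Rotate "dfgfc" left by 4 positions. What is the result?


Input: "dfgfc", rotate left by 4
First 4 characters: "dfgf"
Remaining characters: "c"
Concatenate remaining + first: "c" + "dfgf" = "cdfgf"

cdfgf


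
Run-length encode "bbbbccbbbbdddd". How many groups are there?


Input: bbbbccbbbbdddd
Scanning for consecutive runs:
  Group 1: 'b' x 4 (positions 0-3)
  Group 2: 'c' x 2 (positions 4-5)
  Group 3: 'b' x 4 (positions 6-9)
  Group 4: 'd' x 4 (positions 10-13)
Total groups: 4

4


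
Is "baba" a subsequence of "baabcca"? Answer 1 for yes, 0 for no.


Check if "baba" is a subsequence of "baabcca"
Greedy scan:
  Position 0 ('b'): matches sub[0] = 'b'
  Position 1 ('a'): matches sub[1] = 'a'
  Position 2 ('a'): no match needed
  Position 3 ('b'): matches sub[2] = 'b'
  Position 4 ('c'): no match needed
  Position 5 ('c'): no match needed
  Position 6 ('a'): matches sub[3] = 'a'
All 4 characters matched => is a subsequence

1


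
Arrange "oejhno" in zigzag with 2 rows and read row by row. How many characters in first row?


Zigzag "oejhno" into 2 rows:
Placing characters:
  'o' => row 0
  'e' => row 1
  'j' => row 0
  'h' => row 1
  'n' => row 0
  'o' => row 1
Rows:
  Row 0: "ojn"
  Row 1: "eho"
First row length: 3

3


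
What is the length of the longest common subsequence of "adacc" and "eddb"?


LCS of "adacc" and "eddb"
DP table:
           e    d    d    b
      0    0    0    0    0
  a   0    0    0    0    0
  d   0    0    1    1    1
  a   0    0    1    1    1
  c   0    0    1    1    1
  c   0    0    1    1    1
LCS length = dp[5][4] = 1

1


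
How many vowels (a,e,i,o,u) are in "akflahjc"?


Input: akflahjc
Checking each character:
  'a' at position 0: vowel (running total: 1)
  'k' at position 1: consonant
  'f' at position 2: consonant
  'l' at position 3: consonant
  'a' at position 4: vowel (running total: 2)
  'h' at position 5: consonant
  'j' at position 6: consonant
  'c' at position 7: consonant
Total vowels: 2

2


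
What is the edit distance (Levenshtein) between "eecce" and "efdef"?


Computing edit distance: "eecce" -> "efdef"
DP table:
           e    f    d    e    f
      0    1    2    3    4    5
  e   1    0    1    2    3    4
  e   2    1    1    2    2    3
  c   3    2    2    2    3    3
  c   4    3    3    3    3    4
  e   5    4    4    4    3    4
Edit distance = dp[5][5] = 4

4
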